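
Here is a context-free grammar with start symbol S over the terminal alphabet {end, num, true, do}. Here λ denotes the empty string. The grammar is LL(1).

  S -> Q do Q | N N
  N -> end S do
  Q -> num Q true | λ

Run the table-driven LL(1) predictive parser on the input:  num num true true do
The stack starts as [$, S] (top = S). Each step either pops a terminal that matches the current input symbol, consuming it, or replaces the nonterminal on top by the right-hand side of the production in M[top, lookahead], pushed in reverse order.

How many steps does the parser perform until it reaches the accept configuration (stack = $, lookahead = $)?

10

      Stack                   Input                   Action
   1  $ S                     num num true true do $  expand S -> Q do Q
   2  $ Q do Q                num num true true do $  expand Q -> num Q true
   3  $ Q do true Q num       num num true true do $  match num
   4  $ Q do true Q           num true true do $      expand Q -> num Q true
   5  $ Q do true true Q num  num true true do $      match num
   6  $ Q do true true Q      true true do $          expand Q -> λ
   7  $ Q do true true        true true do $          match true
   8  $ Q do true             true do $               match true
   9  $ Q do                  do $                    match do
  10  $ Q                     $                       expand Q -> λ
Accept reached after 10 steps.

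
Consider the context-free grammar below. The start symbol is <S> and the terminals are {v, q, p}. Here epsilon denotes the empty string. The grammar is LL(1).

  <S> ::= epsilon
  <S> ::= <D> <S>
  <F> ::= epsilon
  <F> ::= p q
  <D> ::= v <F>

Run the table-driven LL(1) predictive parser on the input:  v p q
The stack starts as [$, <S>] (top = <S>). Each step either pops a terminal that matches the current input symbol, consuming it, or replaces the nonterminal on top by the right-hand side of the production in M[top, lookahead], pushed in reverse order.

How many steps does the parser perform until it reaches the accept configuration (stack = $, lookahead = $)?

step 1: stack=$ <S>  input=v p q $  — expand <S> ::= <D> <S>
step 2: stack=$ <S> <D>  input=v p q $  — expand <D> ::= v <F>
step 3: stack=$ <S> <F> v  input=v p q $  — match v
step 4: stack=$ <S> <F>  input=p q $  — expand <F> ::= p q
step 5: stack=$ <S> q p  input=p q $  — match p
step 6: stack=$ <S> q  input=q $  — match q
step 7: stack=$ <S>  input=$  — expand <S> ::= epsilon
Accept reached after 7 steps.

7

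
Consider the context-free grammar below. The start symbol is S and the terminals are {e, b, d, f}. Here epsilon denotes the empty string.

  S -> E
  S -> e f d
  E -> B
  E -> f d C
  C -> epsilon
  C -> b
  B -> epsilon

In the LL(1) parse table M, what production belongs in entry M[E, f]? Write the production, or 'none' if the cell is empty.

FIRST(C): from C->epsilon we get {epsilon}; from C->b we get {b}. So FIRST(C) = {epsilon, b}.
FIRST(B): from B->epsilon we get {epsilon}. So FIRST(B) = {epsilon}.
FIRST(E): from E->B we get {epsilon}; from E->f d C we get {f}. So FIRST(E) = {epsilon, f}.
FIRST(S): from S->E we get {epsilon, f}; from S->e f d we get {e}. So FIRST(S) = {epsilon, e, f}.
FOLLOW(S) includes $ since S is the start symbol.
FOLLOW(S): S appears on no right-hand side. Thus FOLLOW(S) = {$}.
FOLLOW(E): in S->E, the suffix after E is empty, so FOLLOW(E) ⊇ FOLLOW(S) = {$}. Thus FOLLOW(E) = {$}.
For E -> B: FIRST(B) = {epsilon}, so it goes in M[E, t] for t ∈ {}; since epsilon ∈ FIRST, also for every t ∈ FOLLOW(E) = {$}.
For E -> f d C: FIRST(f d C) = {f}, so it goes in M[E, t] for t ∈ {f}.

E -> f d C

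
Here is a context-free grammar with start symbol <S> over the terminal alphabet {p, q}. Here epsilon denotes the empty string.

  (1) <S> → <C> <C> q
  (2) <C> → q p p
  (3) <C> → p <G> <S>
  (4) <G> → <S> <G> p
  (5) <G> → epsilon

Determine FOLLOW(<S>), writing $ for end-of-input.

FIRST(<C>): from <C>→q p p we get {q}; from <C>→p <G> <S> we get {p}. So FIRST(<C>) = {p, q}.
FIRST(<S>): from <S>→<C> <C> q we get {p, q}. So FIRST(<S>) = {p, q}.
FIRST(<G>): from <G>→<S> <G> p we get {p, q}; from <G>→epsilon we get {epsilon}. So FIRST(<G>) = {epsilon, p, q}.
FOLLOW(<S>) includes $ since <S> is the start symbol.
FOLLOW(<C>): in <S>→<C> <C> q (occurrence 1), <C> is followed by <C> q with FIRST {p, q}; in <S>→<C> <C> q (occurrence 2), <C> is followed by q with FIRST {q}. Thus FOLLOW(<C>) = {p, q}.
FOLLOW(<S>): in <C>→p <G> <S>, the suffix after <S> is empty, so FOLLOW(<S>) ⊇ FOLLOW(<C>) = {p, q}; in <G>→<S> <G> p, <S> is followed by <G> p with FIRST {p, q}. Thus FOLLOW(<S>) = {$, p, q}.
FOLLOW(<G>): in <C>→p <G> <S>, <G> is followed by <S> with FIRST {p, q}; in <G>→<S> <G> p, <G> is followed by p with FIRST {p}. Thus FOLLOW(<G>) = {p, q}.

{$, p, q}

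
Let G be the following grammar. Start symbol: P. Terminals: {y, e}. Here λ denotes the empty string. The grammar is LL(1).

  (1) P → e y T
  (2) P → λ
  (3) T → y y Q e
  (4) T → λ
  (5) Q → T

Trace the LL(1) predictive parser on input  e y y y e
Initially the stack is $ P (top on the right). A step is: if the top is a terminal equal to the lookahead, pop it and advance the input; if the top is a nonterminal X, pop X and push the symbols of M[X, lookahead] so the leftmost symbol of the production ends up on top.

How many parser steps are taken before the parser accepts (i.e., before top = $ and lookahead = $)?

9

step 1: stack=$ P  input=e y y y e $  — expand P → e y T
step 2: stack=$ T y e  input=e y y y e $  — match e
step 3: stack=$ T y  input=y y y e $  — match y
step 4: stack=$ T  input=y y e $  — expand T → y y Q e
step 5: stack=$ e Q y y  input=y y e $  — match y
step 6: stack=$ e Q y  input=y e $  — match y
step 7: stack=$ e Q  input=e $  — expand Q → T
step 8: stack=$ e T  input=e $  — expand T → λ
step 9: stack=$ e  input=e $  — match e
Accept reached after 9 steps.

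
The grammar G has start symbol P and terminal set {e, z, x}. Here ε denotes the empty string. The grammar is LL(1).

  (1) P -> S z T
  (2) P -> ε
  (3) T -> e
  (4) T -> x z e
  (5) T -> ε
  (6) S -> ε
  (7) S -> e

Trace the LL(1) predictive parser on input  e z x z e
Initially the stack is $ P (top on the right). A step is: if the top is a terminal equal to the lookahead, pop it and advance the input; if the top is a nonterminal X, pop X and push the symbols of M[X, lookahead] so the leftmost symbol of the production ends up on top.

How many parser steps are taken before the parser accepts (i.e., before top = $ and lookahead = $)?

     Stack    Input        Action
  1  $ P      e z x z e $  expand P -> S z T
  2  $ T z S  e z x z e $  expand S -> e
  3  $ T z e  e z x z e $  match e
  4  $ T z    z x z e $    match z
  5  $ T      x z e $      expand T -> x z e
  6  $ e z x  x z e $      match x
  7  $ e z    z e $        match z
  8  $ e      e $          match e
Accept reached after 8 steps.

8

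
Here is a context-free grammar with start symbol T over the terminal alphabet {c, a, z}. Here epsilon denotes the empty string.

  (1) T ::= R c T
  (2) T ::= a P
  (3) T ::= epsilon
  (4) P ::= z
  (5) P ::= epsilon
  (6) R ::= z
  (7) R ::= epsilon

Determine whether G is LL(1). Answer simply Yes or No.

Yes

FIRST(T) = {epsilon, a, c, z}
FIRST(P) = {epsilon, z}
FIRST(R) = {epsilon, z}
FOLLOW(T) = {$}
FOLLOW(P) = {$}
FOLLOW(R) = {c}
Each cell of M receives at most one production.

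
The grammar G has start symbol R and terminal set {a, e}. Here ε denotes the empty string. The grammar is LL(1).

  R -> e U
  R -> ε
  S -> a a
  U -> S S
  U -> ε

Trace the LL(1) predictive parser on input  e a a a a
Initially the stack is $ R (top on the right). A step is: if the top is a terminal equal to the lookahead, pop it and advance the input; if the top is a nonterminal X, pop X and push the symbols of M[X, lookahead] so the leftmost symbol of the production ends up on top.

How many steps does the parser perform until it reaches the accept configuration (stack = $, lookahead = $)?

step 1: stack=$ R  input=e a a a a $  — expand R -> e U
step 2: stack=$ U e  input=e a a a a $  — match e
step 3: stack=$ U  input=a a a a $  — expand U -> S S
step 4: stack=$ S S  input=a a a a $  — expand S -> a a
step 5: stack=$ S a a  input=a a a a $  — match a
step 6: stack=$ S a  input=a a a $  — match a
step 7: stack=$ S  input=a a $  — expand S -> a a
step 8: stack=$ a a  input=a a $  — match a
step 9: stack=$ a  input=a $  — match a
Accept reached after 9 steps.

9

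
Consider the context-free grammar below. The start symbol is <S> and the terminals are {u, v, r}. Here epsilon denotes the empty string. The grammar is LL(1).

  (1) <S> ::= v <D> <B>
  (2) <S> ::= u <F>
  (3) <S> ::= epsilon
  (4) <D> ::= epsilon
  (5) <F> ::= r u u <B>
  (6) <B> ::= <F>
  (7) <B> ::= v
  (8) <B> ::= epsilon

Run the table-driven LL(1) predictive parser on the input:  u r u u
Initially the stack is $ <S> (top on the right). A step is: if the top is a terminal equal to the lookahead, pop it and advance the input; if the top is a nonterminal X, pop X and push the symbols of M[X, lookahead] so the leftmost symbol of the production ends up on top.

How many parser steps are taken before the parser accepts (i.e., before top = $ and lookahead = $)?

7

step 1: stack=$ <S>  input=u r u u $  — expand <S> ::= u <F>
step 2: stack=$ <F> u  input=u r u u $  — match u
step 3: stack=$ <F>  input=r u u $  — expand <F> ::= r u u <B>
step 4: stack=$ <B> u u r  input=r u u $  — match r
step 5: stack=$ <B> u u  input=u u $  — match u
step 6: stack=$ <B> u  input=u $  — match u
step 7: stack=$ <B>  input=$  — expand <B> ::= epsilon
Accept reached after 7 steps.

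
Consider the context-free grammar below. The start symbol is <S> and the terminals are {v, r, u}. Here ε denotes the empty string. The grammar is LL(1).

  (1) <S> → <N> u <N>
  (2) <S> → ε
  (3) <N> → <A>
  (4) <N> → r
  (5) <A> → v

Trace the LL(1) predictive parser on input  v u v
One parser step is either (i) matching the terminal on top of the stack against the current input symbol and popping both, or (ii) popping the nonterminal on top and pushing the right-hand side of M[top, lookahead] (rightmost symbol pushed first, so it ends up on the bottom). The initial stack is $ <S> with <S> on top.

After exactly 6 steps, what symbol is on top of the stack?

<A>

step 1: stack=$ <S>  input=v u v $  — expand <S> → <N> u <N>
step 2: stack=$ <N> u <N>  input=v u v $  — expand <N> → <A>
step 3: stack=$ <N> u <A>  input=v u v $  — expand <A> → v
step 4: stack=$ <N> u v  input=v u v $  — match v
step 5: stack=$ <N> u  input=u v $  — match u
step 6: stack=$ <N>  input=v $  — expand <N> → <A>
Stack after step 6: $ <A> (top = <A>).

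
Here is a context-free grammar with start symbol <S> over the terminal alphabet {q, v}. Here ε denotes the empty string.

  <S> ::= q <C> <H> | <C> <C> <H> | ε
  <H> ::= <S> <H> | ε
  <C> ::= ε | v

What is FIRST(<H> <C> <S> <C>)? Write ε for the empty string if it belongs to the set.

{ε, q, v}

FIRST(<C>): from <C>::=ε we get {ε}; from <C>::=v we get {v}. So FIRST(<C>) = {ε, v}.
FIRST(<S>): from <S>::=q <C> <H> we get {q}; from <S>::=<C> <C> <H> we get {ε, q, v}; from <S>::=ε we get {ε}. So FIRST(<S>) = {ε, q, v}.
FIRST(<H>): from <H>::=<S> <H> we get {ε, q, v}; from <H>::=ε we get {ε}. So FIRST(<H>) = {ε, q, v}.
FIRST(<H> <C> <S> <C>): take FIRST of each symbol in turn, carrying on past any symbol whose FIRST contains ε; result {ε, q, v}.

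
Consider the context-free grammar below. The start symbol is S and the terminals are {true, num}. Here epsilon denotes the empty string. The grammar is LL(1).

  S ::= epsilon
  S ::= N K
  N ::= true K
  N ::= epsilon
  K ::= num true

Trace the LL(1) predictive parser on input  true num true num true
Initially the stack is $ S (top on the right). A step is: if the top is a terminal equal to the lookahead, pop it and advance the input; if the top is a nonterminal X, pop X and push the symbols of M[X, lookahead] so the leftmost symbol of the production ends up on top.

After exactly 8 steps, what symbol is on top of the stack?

step 1: stack=$ S  input=true num true num true $  — expand S ::= N K
step 2: stack=$ K N  input=true num true num true $  — expand N ::= true K
step 3: stack=$ K K true  input=true num true num true $  — match true
step 4: stack=$ K K  input=num true num true $  — expand K ::= num true
step 5: stack=$ K true num  input=num true num true $  — match num
step 6: stack=$ K true  input=true num true $  — match true
step 7: stack=$ K  input=num true $  — expand K ::= num true
step 8: stack=$ true num  input=num true $  — match num
Stack after step 8: $ true (top = true).

true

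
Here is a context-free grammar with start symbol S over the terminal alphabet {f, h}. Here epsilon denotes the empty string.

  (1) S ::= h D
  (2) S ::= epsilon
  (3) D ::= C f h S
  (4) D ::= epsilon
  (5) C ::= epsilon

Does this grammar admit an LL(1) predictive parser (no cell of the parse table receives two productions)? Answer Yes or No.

Yes

FIRST(S) = {epsilon, h}
FIRST(D) = {epsilon, f}
FIRST(C) = {epsilon}
FOLLOW(S) = {$}
FOLLOW(D) = {$}
FOLLOW(C) = {f}
Each cell of M receives at most one production.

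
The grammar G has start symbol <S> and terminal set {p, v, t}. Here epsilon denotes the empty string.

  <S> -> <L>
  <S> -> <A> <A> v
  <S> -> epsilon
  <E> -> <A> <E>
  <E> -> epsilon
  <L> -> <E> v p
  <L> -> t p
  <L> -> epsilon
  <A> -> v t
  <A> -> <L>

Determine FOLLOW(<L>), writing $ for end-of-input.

FIRST(<S>) = {epsilon, t, v}  (via <L>, <A> <A> v)
FIRST(<E>) = {epsilon, t, v}  (via <A> <E>)
FIRST(<L>) = {epsilon, t, v}  (via <E> v p)
FIRST(<A>) = {epsilon, t, v}  (via <L>)
FOLLOW(<S>) includes $ since <S> is the start symbol.
FOLLOW(<S>): <S> appears on no right-hand side. Thus FOLLOW(<S>) = {$}.
FOLLOW(<E>): in <E>-><A> <E>, the suffix after <E> is empty (adds nothing new); in <L>-><E> v p, <E> is followed by v p with FIRST {v}. Thus FOLLOW(<E>) = {v}.
FOLLOW(<A>): in <S>-><A> <A> v (occurrence 1), <A> is followed by <A> v with FIRST {t, v}; in <S>-><A> <A> v (occurrence 2), <A> is followed by v with FIRST {v}; in <E>-><A> <E>, <A> is followed by <E> with FIRST {epsilon, t, v}; in <E>-><A> <E>, the suffix after <A> is nullable, so FOLLOW(<A>) ⊇ FOLLOW(<E>) = {v}. Thus FOLLOW(<A>) = {t, v}.
FOLLOW(<L>): in <S>-><L>, the suffix after <L> is empty, so FOLLOW(<L>) ⊇ FOLLOW(<S>) = {$}; in <A>-><L>, the suffix after <L> is empty, so FOLLOW(<L>) ⊇ FOLLOW(<A>) = {t, v}. Thus FOLLOW(<L>) = {$, t, v}.

{$, t, v}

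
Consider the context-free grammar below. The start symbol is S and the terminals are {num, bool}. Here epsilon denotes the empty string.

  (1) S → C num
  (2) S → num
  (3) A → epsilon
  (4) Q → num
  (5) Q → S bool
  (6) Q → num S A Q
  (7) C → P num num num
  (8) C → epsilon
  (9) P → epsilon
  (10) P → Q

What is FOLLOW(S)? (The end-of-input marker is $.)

FIRST(A) = {epsilon}
FIRST(S) = {num}  (via C num)
FIRST(Q) = {num}  (via S bool)
FIRST(P) = {epsilon, num}  (via Q)
FIRST(C) = {epsilon, num}  (via P num num num)
FOLLOW(S) includes $ since S is the start symbol.
FOLLOW(S): in Q→S bool, S is followed by bool with FIRST {bool}; in Q→num S A Q, S is followed by A Q with FIRST {num}. Thus FOLLOW(S) = {$, bool, num}.
FOLLOW(A): in Q→num S A Q, A is followed by Q with FIRST {num}. Thus FOLLOW(A) = {num}.
FOLLOW(C): in S→C num, C is followed by num with FIRST {num}. Thus FOLLOW(C) = {num}.
FOLLOW(P): in C→P num num num, P is followed by num num num with FIRST {num}. Thus FOLLOW(P) = {num}.
FOLLOW(Q): in Q→num S A Q, the suffix after Q is empty (adds nothing new); in P→Q, the suffix after Q is empty, so FOLLOW(Q) ⊇ FOLLOW(P) = {num}. Thus FOLLOW(Q) = {num}.

{$, bool, num}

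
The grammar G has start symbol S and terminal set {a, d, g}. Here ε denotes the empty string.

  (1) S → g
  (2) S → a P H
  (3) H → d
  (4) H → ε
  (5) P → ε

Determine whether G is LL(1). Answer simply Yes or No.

Yes

FIRST(S) = {a, g}
FIRST(H) = {ε, d}
FIRST(P) = {ε}
FOLLOW(S) = {$}
FOLLOW(H) = {$}
FOLLOW(P) = {$, d}
Each cell of M receives at most one production.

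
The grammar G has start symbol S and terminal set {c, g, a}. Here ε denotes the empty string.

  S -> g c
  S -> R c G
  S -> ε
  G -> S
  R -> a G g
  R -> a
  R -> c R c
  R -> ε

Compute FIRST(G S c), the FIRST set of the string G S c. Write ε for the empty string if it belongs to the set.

FIRST(R) = {ε, a, c}
FIRST(S) = {ε, a, c, g}  (via R c G)
FIRST(G) = {ε, a, c, g}  (via S)
FIRST(G S c): take FIRST of each symbol in turn, carrying on past any symbol whose FIRST contains ε; result {a, c, g}.

{a, c, g}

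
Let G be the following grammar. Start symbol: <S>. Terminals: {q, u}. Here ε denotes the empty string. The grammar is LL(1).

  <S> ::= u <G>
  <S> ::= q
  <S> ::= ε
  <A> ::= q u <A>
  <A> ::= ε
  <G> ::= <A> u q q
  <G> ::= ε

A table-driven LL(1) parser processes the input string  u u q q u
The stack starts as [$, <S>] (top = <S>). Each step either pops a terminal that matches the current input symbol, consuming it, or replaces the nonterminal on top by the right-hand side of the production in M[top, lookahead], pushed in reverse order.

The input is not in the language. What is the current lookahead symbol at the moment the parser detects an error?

step 1: stack=$ <S>  input=u u q q u $  — expand <S> ::= u <G>
step 2: stack=$ <G> u  input=u u q q u $  — match u
step 3: stack=$ <G>  input=u q q u $  — expand <G> ::= <A> u q q
step 4: stack=$ q q u <A>  input=u q q u $  — expand <A> ::= ε
step 5: stack=$ q q u  input=u q q u $  — match u
step 6: stack=$ q q  input=q q u $  — match q
step 7: stack=$ q  input=q u $  — match q
step 8: stack=$  input=u $  — error: stack empty but input remains

u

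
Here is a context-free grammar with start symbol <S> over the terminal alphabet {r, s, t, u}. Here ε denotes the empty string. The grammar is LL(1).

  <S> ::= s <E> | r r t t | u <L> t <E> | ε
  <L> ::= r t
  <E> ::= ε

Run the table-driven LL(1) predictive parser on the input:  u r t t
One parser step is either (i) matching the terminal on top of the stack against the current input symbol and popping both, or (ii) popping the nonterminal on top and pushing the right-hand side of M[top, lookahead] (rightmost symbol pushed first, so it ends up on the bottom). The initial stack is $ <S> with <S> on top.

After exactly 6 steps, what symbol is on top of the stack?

     Stack          Input      Action
  1  $ <S>          u r t t $  expand <S> ::= u <L> t <E>
  2  $ <E> t <L> u  u r t t $  match u
  3  $ <E> t <L>    r t t $    expand <L> ::= r t
  4  $ <E> t t r    r t t $    match r
  5  $ <E> t t      t t $      match t
  6  $ <E> t        t $        match t
Stack after step 6: $ <E> (top = <E>).

<E>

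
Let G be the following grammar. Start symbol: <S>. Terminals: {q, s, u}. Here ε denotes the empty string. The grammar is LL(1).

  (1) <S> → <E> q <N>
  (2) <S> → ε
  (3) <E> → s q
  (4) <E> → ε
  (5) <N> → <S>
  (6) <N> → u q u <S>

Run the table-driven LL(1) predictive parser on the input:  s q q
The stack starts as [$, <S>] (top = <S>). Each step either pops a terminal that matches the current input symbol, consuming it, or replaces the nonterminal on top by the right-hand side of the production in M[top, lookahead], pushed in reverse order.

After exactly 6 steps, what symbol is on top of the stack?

<S>

step 1: stack=$ <S>  input=s q q $  — expand <S> → <E> q <N>
step 2: stack=$ <N> q <E>  input=s q q $  — expand <E> → s q
step 3: stack=$ <N> q q s  input=s q q $  — match s
step 4: stack=$ <N> q q  input=q q $  — match q
step 5: stack=$ <N> q  input=q $  — match q
step 6: stack=$ <N>  input=$  — expand <N> → <S>
Stack after step 6: $ <S> (top = <S>).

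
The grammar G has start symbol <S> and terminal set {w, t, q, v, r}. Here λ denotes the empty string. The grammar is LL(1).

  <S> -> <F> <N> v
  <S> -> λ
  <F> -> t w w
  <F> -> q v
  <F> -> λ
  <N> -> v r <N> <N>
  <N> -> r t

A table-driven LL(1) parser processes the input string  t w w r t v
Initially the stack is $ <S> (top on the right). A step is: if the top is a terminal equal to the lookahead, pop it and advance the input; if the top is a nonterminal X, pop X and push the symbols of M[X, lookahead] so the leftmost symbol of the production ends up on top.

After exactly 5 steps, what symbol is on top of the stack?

<N>

step 1: stack=$ <S>  input=t w w r t v $  — expand <S> -> <F> <N> v
step 2: stack=$ v <N> <F>  input=t w w r t v $  — expand <F> -> t w w
step 3: stack=$ v <N> w w t  input=t w w r t v $  — match t
step 4: stack=$ v <N> w w  input=w w r t v $  — match w
step 5: stack=$ v <N> w  input=w r t v $  — match w
Stack after step 5: $ v <N> (top = <N>).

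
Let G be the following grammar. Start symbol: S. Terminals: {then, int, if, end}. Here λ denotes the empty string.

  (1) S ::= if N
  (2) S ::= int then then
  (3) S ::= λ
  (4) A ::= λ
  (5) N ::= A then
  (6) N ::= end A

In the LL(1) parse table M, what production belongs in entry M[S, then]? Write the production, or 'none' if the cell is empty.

FIRST(S): from S::=if N we get {if}; from S::=int then then we get {int}; from S::=λ we get {λ}. So FIRST(S) = {λ, if, int}.
FIRST(A): from A::=λ we get {λ}. So FIRST(A) = {λ}.
FIRST(N): from N::=A then we get {then}; from N::=end A we get {end}. So FIRST(N) = {end, then}.
FOLLOW(S) includes $ since S is the start symbol.
FOLLOW(S): S appears on no right-hand side. Thus FOLLOW(S) = {$}.
For S ::= if N: FIRST(if N) = {if}, so it goes in M[S, t] for t ∈ {if}.
For S ::= int then then: FIRST(int then then) = {int}, so it goes in M[S, t] for t ∈ {int}.
For S ::= λ: FIRST(λ) = {λ}, so it goes in M[S, t] for t ∈ {}; since λ ∈ FIRST, also for every t ∈ FOLLOW(S) = {$}.
None of these place a production in M[S, then].

none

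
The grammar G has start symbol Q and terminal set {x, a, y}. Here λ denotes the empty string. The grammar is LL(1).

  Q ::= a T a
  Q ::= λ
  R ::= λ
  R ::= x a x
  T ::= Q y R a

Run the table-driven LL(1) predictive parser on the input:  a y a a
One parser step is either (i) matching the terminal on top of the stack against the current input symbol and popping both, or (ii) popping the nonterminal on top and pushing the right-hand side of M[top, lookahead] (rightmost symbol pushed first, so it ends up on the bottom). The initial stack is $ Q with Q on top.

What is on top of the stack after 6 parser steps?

     Stack        Input      Action
  1  $ Q          a y a a $  expand Q ::= a T a
  2  $ a T a      a y a a $  match a
  3  $ a T        y a a $    expand T ::= Q y R a
  4  $ a a R y Q  y a a $    expand Q ::= λ
  5  $ a a R y    y a a $    match y
  6  $ a a R      a a $      expand R ::= λ
Stack after step 6: $ a a (top = a).

a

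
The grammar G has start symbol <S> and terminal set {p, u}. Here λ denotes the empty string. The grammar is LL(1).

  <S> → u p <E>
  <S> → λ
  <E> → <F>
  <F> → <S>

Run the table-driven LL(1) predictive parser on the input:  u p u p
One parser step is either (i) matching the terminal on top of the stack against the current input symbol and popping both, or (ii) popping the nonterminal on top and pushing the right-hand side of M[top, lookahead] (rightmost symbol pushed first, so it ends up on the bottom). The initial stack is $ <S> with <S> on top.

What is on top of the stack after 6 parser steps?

u

     Stack      Input      Action
  1  $ <S>      u p u p $  expand <S> → u p <E>
  2  $ <E> p u  u p u p $  match u
  3  $ <E> p    p u p $    match p
  4  $ <E>      u p $      expand <E> → <F>
  5  $ <F>      u p $      expand <F> → <S>
  6  $ <S>      u p $      expand <S> → u p <E>
Stack after step 6: $ <E> p u (top = u).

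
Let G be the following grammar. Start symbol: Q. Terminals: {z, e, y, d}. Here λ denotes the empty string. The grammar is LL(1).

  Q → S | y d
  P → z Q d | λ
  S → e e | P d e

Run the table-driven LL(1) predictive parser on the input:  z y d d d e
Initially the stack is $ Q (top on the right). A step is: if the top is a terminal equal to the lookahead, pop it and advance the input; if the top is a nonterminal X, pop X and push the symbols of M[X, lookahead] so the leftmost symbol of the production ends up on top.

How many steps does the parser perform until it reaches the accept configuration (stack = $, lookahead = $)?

10

      Stack        Input          Action
   1  $ Q          z y d d d e $  expand Q → S
   2  $ S          z y d d d e $  expand S → P d e
   3  $ e d P      z y d d d e $  expand P → z Q d
   4  $ e d d Q z  z y d d d e $  match z
   5  $ e d d Q    y d d d e $    expand Q → y d
   6  $ e d d d y  y d d d e $    match y
   7  $ e d d d    d d d e $      match d
   8  $ e d d      d d e $        match d
   9  $ e d        d e $          match d
  10  $ e          e $            match e
Accept reached after 10 steps.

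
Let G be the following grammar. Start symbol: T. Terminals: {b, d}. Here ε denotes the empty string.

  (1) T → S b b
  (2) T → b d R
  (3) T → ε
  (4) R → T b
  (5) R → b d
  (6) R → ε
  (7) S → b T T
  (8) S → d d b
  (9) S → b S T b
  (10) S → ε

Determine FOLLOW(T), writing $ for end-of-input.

FIRST(S): from S→b T T we get {b}; from S→d d b we get {d}; from S→b S T b we get {b}; from S→ε we get {ε}. So FIRST(S) = {ε, b, d}.
FIRST(T): from T→S b b we get {b, d}; from T→b d R we get {b}; from T→ε we get {ε}. So FIRST(T) = {ε, b, d}.
FIRST(R): from R→T b we get {b, d}; from R→b d we get {b}; from R→ε we get {ε}. So FIRST(R) = {ε, b, d}.
FOLLOW(T) includes $ since T is the start symbol.
FOLLOW(S): in T→S b b, S is followed by b b with FIRST {b}; in S→b S T b, S is followed by T b with FIRST {b, d}. Thus FOLLOW(S) = {b, d}.
FOLLOW(T): in R→T b, T is followed by b with FIRST {b}; in S→b T T (occurrence 1), T is followed by T with FIRST {ε, b, d}; in S→b T T (occurrence 1), the suffix after T is nullable, so FOLLOW(T) ⊇ FOLLOW(S) = {b, d}; in S→b T T (occurrence 2), the suffix after T is empty, so FOLLOW(T) ⊇ FOLLOW(S) = {b, d}; in S→b S T b, T is followed by b with FIRST {b}. Thus FOLLOW(T) = {$, b, d}.
FOLLOW(R): in T→b d R, the suffix after R is empty, so FOLLOW(R) ⊇ FOLLOW(T) = {$, b, d}. Thus FOLLOW(R) = {$, b, d}.

{$, b, d}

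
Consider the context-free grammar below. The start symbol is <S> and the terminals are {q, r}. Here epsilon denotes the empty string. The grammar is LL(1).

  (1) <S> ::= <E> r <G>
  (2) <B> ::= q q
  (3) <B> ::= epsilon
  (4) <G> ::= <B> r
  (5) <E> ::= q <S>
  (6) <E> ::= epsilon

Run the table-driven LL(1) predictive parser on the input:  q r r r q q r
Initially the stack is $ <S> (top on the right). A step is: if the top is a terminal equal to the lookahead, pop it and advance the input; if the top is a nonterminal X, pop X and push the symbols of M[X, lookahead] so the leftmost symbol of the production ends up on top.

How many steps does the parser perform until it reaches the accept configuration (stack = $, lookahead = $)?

step 1: stack=$ <S>  input=q r r r q q r $  — expand <S> ::= <E> r <G>
step 2: stack=$ <G> r <E>  input=q r r r q q r $  — expand <E> ::= q <S>
step 3: stack=$ <G> r <S> q  input=q r r r q q r $  — match q
step 4: stack=$ <G> r <S>  input=r r r q q r $  — expand <S> ::= <E> r <G>
step 5: stack=$ <G> r <G> r <E>  input=r r r q q r $  — expand <E> ::= epsilon
step 6: stack=$ <G> r <G> r  input=r r r q q r $  — match r
step 7: stack=$ <G> r <G>  input=r r q q r $  — expand <G> ::= <B> r
step 8: stack=$ <G> r r <B>  input=r r q q r $  — expand <B> ::= epsilon
step 9: stack=$ <G> r r  input=r r q q r $  — match r
step 10: stack=$ <G> r  input=r q q r $  — match r
step 11: stack=$ <G>  input=q q r $  — expand <G> ::= <B> r
step 12: stack=$ r <B>  input=q q r $  — expand <B> ::= q q
step 13: stack=$ r q q  input=q q r $  — match q
step 14: stack=$ r q  input=q r $  — match q
step 15: stack=$ r  input=r $  — match r
Accept reached after 15 steps.

15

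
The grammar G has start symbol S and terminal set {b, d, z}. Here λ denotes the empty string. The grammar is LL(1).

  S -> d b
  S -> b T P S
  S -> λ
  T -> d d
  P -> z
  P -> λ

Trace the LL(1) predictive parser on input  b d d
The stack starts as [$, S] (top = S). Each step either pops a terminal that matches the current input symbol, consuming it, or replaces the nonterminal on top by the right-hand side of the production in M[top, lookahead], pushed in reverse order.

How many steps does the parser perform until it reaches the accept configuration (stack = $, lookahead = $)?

step 1: stack=$ S  input=b d d $  — expand S -> b T P S
step 2: stack=$ S P T b  input=b d d $  — match b
step 3: stack=$ S P T  input=d d $  — expand T -> d d
step 4: stack=$ S P d d  input=d d $  — match d
step 5: stack=$ S P d  input=d $  — match d
step 6: stack=$ S P  input=$  — expand P -> λ
step 7: stack=$ S  input=$  — expand S -> λ
Accept reached after 7 steps.

7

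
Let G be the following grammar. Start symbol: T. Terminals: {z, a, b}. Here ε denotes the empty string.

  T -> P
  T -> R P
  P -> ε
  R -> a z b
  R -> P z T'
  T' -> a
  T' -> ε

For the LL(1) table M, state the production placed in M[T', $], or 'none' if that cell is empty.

FIRST(P) = {ε}
FIRST(T') = {ε, a}
FIRST(R) = {a, z}  (via P z T')
FIRST(T) = {ε, a, z}  (via P, R P)
FOLLOW(T) includes $ since T is the start symbol.
FOLLOW(R): in T->R P, R is followed by P with FIRST {ε}; in T->R P, the suffix after R is nullable, so FOLLOW(R) ⊇ FOLLOW(T) = {$}. Thus FOLLOW(R) = {$}.
FOLLOW(T'): in R->P z T', the suffix after T' is empty, so FOLLOW(T') ⊇ FOLLOW(R) = {$}. Thus FOLLOW(T') = {$}.
For T' -> a: FIRST(a) = {a}, so it goes in M[T', t] for t ∈ {a}.
For T' -> ε: FIRST(ε) = {ε}, so it goes in M[T', t] for t ∈ {}; since ε ∈ FIRST, also for every t ∈ FOLLOW(T') = {$}.

T' -> ε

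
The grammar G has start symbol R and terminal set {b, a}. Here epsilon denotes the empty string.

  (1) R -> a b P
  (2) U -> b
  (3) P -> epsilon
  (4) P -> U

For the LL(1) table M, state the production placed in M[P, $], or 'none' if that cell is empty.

P -> epsilon

FIRST(R): from R->a b P we get {a}. So FIRST(R) = {a}.
FIRST(U): from U->b we get {b}. So FIRST(U) = {b}.
FIRST(P): from P->epsilon we get {epsilon}; from P->U we get {b}. So FIRST(P) = {epsilon, b}.
FOLLOW(R) includes $ since R is the start symbol.
FOLLOW(R): R appears on no right-hand side. Thus FOLLOW(R) = {$}.
FOLLOW(P): in R->a b P, the suffix after P is empty, so FOLLOW(P) ⊇ FOLLOW(R) = {$}. Thus FOLLOW(P) = {$}.
For P -> epsilon: FIRST(epsilon) = {epsilon}, so it goes in M[P, t] for t ∈ {}; since epsilon ∈ FIRST, also for every t ∈ FOLLOW(P) = {$}.
For P -> U: FIRST(U) = {b}, so it goes in M[P, t] for t ∈ {b}.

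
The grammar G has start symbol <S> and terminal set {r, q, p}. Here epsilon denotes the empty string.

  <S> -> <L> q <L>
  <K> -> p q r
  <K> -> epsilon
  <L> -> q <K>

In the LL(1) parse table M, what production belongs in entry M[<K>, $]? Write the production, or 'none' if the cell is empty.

<K> -> epsilon

FIRST(<K>): from <K>->p q r we get {p}; from <K>->epsilon we get {epsilon}. So FIRST(<K>) = {epsilon, p}.
FIRST(<L>): from <L>->q <K> we get {q}. So FIRST(<L>) = {q}.
FIRST(<S>): from <S>-><L> q <L> we get {q}. So FIRST(<S>) = {q}.
FOLLOW(<S>) includes $ since <S> is the start symbol.
FOLLOW(<L>): in <S>-><L> q <L> (occurrence 1), <L> is followed by q <L> with FIRST {q}; in <S>-><L> q <L> (occurrence 2), the suffix after <L> is empty, so FOLLOW(<L>) ⊇ FOLLOW(<S>) = {$}. Thus FOLLOW(<L>) = {$, q}.
FOLLOW(<K>): in <L>->q <K>, the suffix after <K> is empty, so FOLLOW(<K>) ⊇ FOLLOW(<L>) = {$, q}. Thus FOLLOW(<K>) = {$, q}.
For <K> -> p q r: FIRST(p q r) = {p}, so it goes in M[<K>, t] for t ∈ {p}.
For <K> -> epsilon: FIRST(epsilon) = {epsilon}, so it goes in M[<K>, t] for t ∈ {}; since epsilon ∈ FIRST, also for every t ∈ FOLLOW(<K>) = {$, q}.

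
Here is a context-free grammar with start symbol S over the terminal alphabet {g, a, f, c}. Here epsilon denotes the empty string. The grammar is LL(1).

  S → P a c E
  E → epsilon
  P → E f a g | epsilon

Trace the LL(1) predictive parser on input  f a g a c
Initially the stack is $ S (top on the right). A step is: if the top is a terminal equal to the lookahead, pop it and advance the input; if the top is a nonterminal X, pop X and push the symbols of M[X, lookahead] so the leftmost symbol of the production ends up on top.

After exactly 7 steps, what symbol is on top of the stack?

c

step 1: stack=$ S  input=f a g a c $  — expand S → P a c E
step 2: stack=$ E c a P  input=f a g a c $  — expand P → E f a g
step 3: stack=$ E c a g a f E  input=f a g a c $  — expand E → epsilon
step 4: stack=$ E c a g a f  input=f a g a c $  — match f
step 5: stack=$ E c a g a  input=a g a c $  — match a
step 6: stack=$ E c a g  input=g a c $  — match g
step 7: stack=$ E c a  input=a c $  — match a
Stack after step 7: $ E c (top = c).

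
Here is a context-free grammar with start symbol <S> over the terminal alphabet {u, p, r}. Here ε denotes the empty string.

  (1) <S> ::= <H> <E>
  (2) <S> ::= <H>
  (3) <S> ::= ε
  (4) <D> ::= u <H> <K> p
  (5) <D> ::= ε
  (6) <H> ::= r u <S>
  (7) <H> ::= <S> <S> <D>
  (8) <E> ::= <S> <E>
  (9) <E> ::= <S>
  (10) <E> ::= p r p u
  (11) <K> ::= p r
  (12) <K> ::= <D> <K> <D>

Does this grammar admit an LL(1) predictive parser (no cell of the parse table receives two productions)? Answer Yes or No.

FIRST(<S>) = {ε, p, r, u}
FIRST(<D>) = {ε, u}
FIRST(<H>) = {ε, p, r, u}
FIRST(<E>) = {ε, p, r, u}
FIRST(<K>) = {p, u}
FOLLOW(<S>) = {$, p, r, u}
FOLLOW(<D>) = {$, p, r, u}
FOLLOW(<H>) = {$, p, r, u}
FOLLOW(<E>) = {$, p, r, u}
FOLLOW(<K>) = {p, u}
Cell M[<D>, u] receives both <D> ::= u <H> <K> p and <D> ::= ε — the grammar is not LL(1).

No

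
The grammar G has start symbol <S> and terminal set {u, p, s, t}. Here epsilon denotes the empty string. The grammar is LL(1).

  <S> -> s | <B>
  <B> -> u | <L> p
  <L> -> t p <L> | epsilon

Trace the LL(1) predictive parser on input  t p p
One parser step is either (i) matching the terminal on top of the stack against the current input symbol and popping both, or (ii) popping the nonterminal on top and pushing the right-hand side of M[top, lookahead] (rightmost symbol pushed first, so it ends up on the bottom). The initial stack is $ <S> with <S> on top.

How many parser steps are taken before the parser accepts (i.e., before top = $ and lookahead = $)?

7

     Stack        Input    Action
  1  $ <S>        t p p $  expand <S> -> <B>
  2  $ <B>        t p p $  expand <B> -> <L> p
  3  $ p <L>      t p p $  expand <L> -> t p <L>
  4  $ p <L> p t  t p p $  match t
  5  $ p <L> p    p p $    match p
  6  $ p <L>      p $      expand <L> -> epsilon
  7  $ p          p $      match p
Accept reached after 7 steps.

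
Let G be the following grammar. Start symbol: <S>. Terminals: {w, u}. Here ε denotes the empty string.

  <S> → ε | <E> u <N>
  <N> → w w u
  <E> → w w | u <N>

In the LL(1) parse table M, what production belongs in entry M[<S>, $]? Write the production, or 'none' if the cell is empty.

<S> → ε

FIRST(<N>) = {w}
FIRST(<E>) = {u, w}
FIRST(<S>) = {ε, u, w}  (via <E> u <N>)
FOLLOW(<S>) includes $ since <S> is the start symbol.
FOLLOW(<S>): <S> appears on no right-hand side. Thus FOLLOW(<S>) = {$}.
For <S> → ε: FIRST(ε) = {ε}, so it goes in M[<S>, t] for t ∈ {}; since ε ∈ FIRST, also for every t ∈ FOLLOW(<S>) = {$}.
For <S> → <E> u <N>: FIRST(<E> u <N>) = {u, w}, so it goes in M[<S>, t] for t ∈ {u, w}.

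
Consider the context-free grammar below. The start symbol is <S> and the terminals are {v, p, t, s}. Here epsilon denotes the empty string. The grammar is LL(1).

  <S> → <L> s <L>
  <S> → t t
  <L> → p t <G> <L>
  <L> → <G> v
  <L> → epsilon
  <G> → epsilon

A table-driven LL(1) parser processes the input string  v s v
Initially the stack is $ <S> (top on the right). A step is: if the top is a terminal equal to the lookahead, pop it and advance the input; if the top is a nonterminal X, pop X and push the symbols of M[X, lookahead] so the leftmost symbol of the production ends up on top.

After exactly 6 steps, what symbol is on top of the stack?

step 1: stack=$ <S>  input=v s v $  — expand <S> → <L> s <L>
step 2: stack=$ <L> s <L>  input=v s v $  — expand <L> → <G> v
step 3: stack=$ <L> s v <G>  input=v s v $  — expand <G> → epsilon
step 4: stack=$ <L> s v  input=v s v $  — match v
step 5: stack=$ <L> s  input=s v $  — match s
step 6: stack=$ <L>  input=v $  — expand <L> → <G> v
Stack after step 6: $ v <G> (top = <G>).

<G>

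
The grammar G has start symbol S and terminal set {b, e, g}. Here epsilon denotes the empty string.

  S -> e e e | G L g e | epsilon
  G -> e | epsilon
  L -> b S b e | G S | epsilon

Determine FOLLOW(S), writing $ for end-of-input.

{$, b, g}

FIRST(G) = {epsilon, e}
FIRST(S) = {epsilon, b, e, g}  (via G L g e)
FIRST(L) = {epsilon, b, e, g}  (via G S)
FOLLOW(S) includes $ since S is the start symbol.
FOLLOW(L): in S->G L g e, L is followed by g e with FIRST {g}. Thus FOLLOW(L) = {g}.
FOLLOW(S): in L->b S b e, S is followed by b e with FIRST {b}; in L->G S, the suffix after S is empty, so FOLLOW(S) ⊇ FOLLOW(L) = {g}. Thus FOLLOW(S) = {$, b, g}.
FOLLOW(G): in S->G L g e, G is followed by L g e with FIRST {b, e, g}; in L->G S, G is followed by S with FIRST {epsilon, b, e, g}; in L->G S, the suffix after G is nullable, so FOLLOW(G) ⊇ FOLLOW(L) = {g}. Thus FOLLOW(G) = {b, e, g}.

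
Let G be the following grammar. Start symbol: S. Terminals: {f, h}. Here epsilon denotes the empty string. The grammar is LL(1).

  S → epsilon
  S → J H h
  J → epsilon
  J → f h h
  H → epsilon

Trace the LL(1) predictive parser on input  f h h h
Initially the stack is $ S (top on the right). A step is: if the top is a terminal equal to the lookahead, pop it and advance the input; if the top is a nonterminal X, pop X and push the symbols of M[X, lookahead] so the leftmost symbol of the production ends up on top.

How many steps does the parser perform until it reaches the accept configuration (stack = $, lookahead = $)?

7

step 1: stack=$ S  input=f h h h $  — expand S → J H h
step 2: stack=$ h H J  input=f h h h $  — expand J → f h h
step 3: stack=$ h H h h f  input=f h h h $  — match f
step 4: stack=$ h H h h  input=h h h $  — match h
step 5: stack=$ h H h  input=h h $  — match h
step 6: stack=$ h H  input=h $  — expand H → epsilon
step 7: stack=$ h  input=h $  — match h
Accept reached after 7 steps.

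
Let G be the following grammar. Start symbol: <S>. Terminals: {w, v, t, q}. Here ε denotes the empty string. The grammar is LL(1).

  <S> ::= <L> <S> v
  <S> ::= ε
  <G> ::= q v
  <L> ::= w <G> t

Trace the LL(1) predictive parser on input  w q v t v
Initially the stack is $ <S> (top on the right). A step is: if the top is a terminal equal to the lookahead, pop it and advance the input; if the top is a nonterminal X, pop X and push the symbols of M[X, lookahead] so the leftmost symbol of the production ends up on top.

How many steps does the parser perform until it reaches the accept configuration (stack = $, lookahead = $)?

9

step 1: stack=$ <S>  input=w q v t v $  — expand <S> ::= <L> <S> v
step 2: stack=$ v <S> <L>  input=w q v t v $  — expand <L> ::= w <G> t
step 3: stack=$ v <S> t <G> w  input=w q v t v $  — match w
step 4: stack=$ v <S> t <G>  input=q v t v $  — expand <G> ::= q v
step 5: stack=$ v <S> t v q  input=q v t v $  — match q
step 6: stack=$ v <S> t v  input=v t v $  — match v
step 7: stack=$ v <S> t  input=t v $  — match t
step 8: stack=$ v <S>  input=v $  — expand <S> ::= ε
step 9: stack=$ v  input=v $  — match v
Accept reached after 9 steps.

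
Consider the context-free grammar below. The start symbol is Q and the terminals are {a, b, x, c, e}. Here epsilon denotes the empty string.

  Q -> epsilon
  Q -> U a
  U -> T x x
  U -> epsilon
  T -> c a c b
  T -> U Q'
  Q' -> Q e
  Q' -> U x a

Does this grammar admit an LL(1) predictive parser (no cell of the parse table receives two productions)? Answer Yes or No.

FIRST(Q) = {epsilon, a, c, e, x}
FIRST(U) = {epsilon, a, c, e, x}
FIRST(T) = {a, c, e, x}
FIRST(Q') = {a, c, e, x}
FOLLOW(Q) = {$, e}
FOLLOW(U) = {a, c, e, x}
FOLLOW(T) = {x}
FOLLOW(Q') = {x}
Cell M[Q, e] receives both Q -> epsilon and Q -> U a — the grammar is not LL(1).

No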